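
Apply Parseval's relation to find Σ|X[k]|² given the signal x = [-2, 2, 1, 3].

Parseval: Σ|x[n]|² = (1/N)Σ|X[k]|², so Σ|X[k]|² = N·Σ|x[n]|² = 4·18.0000

Σ|X[k]|² = N·Σ|x[n]|² = 4·18.0000 = 72.0000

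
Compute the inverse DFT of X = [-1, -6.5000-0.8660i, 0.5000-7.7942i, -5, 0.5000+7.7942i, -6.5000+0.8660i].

x[n] = (1/6) Σ(k=0 to 5) X[k] · e^(2πikn/6)

Computing each x[n]:
x[0] = -3
x[1] = 2
x[2] = -2
x[3] = 3
x[4] = 2
x[5] = -3

x = [-3, 2, -2, 3, 2, -3]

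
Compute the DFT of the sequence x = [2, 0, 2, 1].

X[k] = Σ(n=0 to 3) x[n] · ω_4^(nk)
where ω_4 = e^(-2πi/4)

Computing each X[k]:
X[0] = 5
X[1] = 1i
X[2] = 3
X[3] = -1i

X = [5, 1i, 3, -1i]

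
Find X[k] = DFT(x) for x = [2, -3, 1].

X[k] = Σ(n=0 to 2) x[n] · ω_3^(nk)
where ω_3 = e^(-2πi/3)

Computing each X[k]:
X[0] = 0
X[1] = 3.0000+3.4641i
X[2] = 3.0000-3.4641i

X = [0, 3.0000+3.4641i, 3.0000-3.4641i]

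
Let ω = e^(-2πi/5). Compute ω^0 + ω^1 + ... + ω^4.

Sum of all nth roots of unity equals 0 for n > 1 (geometric series with r ≠ 1).

0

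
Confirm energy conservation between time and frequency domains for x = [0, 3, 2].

Time domain:
Σ|x[n]|² = |0|² + |3|² + |2|² = 13.0000

Frequency domain:
(1/3)Σ|X[k]|² = (1/3)(|5|² + |-2.5000-0.8660i|² + |-2.5000+0.8660i|²) = (1/3)·39.0000 = 13.0000

Both sides agree, confirming Parseval's theorem.

Σ|x[n]|² = (1/N)Σ|X[k]|² = 13.0000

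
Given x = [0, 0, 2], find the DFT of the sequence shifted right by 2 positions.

Time shift by 2: X_shifted[k] = ω_3^(2k) · X[k]
Shifted x = [0, 2, 0]

DFT(x[n-2]) = [2, -1.0000-1.7321i, -1.0000+1.7321i]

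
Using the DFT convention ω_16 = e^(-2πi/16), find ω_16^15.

ω_16^15 = e^(-2πi·15/16)
= cos(-2π·15/16) + i·sin(-2π·15/16)
= cos(-30π/16) + i·sin(-30π/16)

ω_16^15 = cos(-30π/16) + i·sin(-30π/16) = 0.9239+0.3827i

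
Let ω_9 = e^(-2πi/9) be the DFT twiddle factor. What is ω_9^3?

ω_9^3 = e^(-2πi·3/9)
= cos(-2π·3/9) + i·sin(-2π·3/9)
= cos(-6π/9) + i·sin(-6π/9)

ω_9^3 = cos(-6π/9) + i·sin(-6π/9) = -0.5000-0.8660i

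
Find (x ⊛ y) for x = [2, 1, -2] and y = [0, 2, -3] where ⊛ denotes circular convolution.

(x ⊛ y)[n] = Σ(m=0 to 2) x[m] · y[(n-m) mod 3]

Computing each output sample:
(x ⊛ y)[0] = -7
(x ⊛ y)[1] = 10
(x ⊛ y)[2] = -4

x ⊛ y = [-7, 10, -4]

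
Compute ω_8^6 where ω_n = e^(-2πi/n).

ω_8^6 = e^(-2πi·6/8)
= cos(-2π·6/8) + i·sin(-2π·6/8)
= cos(-12π/8) + i·sin(-12π/8)

ω_8^6 = cos(-12π/8) + i·sin(-12π/8) = 1i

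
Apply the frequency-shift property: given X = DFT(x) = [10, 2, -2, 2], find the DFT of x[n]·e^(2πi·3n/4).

Modulation property: DFT(ω_4^(-3n)·x[n]) = X[(k-3) mod 4], so circularly shift X by 3 positions.

X[k-3] = [2, -2, 2, 10]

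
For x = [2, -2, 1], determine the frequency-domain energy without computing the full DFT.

Parseval: Σ|x[n]|² = (1/N)Σ|X[k]|², so Σ|X[k]|² = N·Σ|x[n]|² = 3·9.0000

Σ|X[k]|² = N·Σ|x[n]|² = 3·9.0000 = 27.0000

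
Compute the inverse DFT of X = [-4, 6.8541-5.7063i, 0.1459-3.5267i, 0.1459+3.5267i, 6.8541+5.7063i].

x[n] = (1/5) Σ(k=0 to 4) X[k] · e^(2πikn/5)

Computing each x[n]:
x[0] = 2
x[1] = 3
x[2] = -3
x[3] = -3
x[4] = -3

x = [2, 3, -3, -3, -3]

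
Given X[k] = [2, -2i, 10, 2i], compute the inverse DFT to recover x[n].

x[n] = (1/4) Σ(k=0 to 3) X[k] · e^(2πikn/4)

Computing each x[n]:
x[0] = 3
x[1] = -1
x[2] = 3
x[3] = -3

x = [3, -1, 3, -3]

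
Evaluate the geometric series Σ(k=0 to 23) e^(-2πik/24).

Sum of all nth roots of unity equals 0 for n > 1 (geometric series with r ≠ 1).

0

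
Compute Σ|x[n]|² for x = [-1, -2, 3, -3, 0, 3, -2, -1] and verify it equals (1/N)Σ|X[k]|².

Time domain:
Σ|x[n]|² = |-1|² + |-2|² + |3|² + |-3|² + |0|² + |3|² + |-2|² + |-1|² = 37.0000

Frequency domain:
(1/8)Σ|X[k]|² = (1/8)(|-3|² + |-3.1213-0.0503i|² + |-2-5i|² + |1.1213+9.9497i|² + |3|² + |1.1213-9.9497i|² + |-2+5i|² + |-3.1213+0.0503i|²) = (1/8)·296.0000 = 37.0000

Both sides agree, confirming Parseval's theorem.

Σ|x[n]|² = (1/N)Σ|X[k]|² = 37.0000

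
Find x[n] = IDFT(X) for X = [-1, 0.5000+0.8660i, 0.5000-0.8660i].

x[n] = (1/3) Σ(k=0 to 2) X[k] · e^(2πikn/3)

Computing each x[n]:
x[0] = 0
x[1] = -1
x[2] = 0

x = [0, -1, 0]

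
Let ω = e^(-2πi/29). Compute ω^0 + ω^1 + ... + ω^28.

Sum of all nth roots of unity equals 0 for n > 1 (geometric series with r ≠ 1).

0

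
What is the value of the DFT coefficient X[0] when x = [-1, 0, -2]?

X[0] = Σ(n=0 to 2) x[n] · ω_3^0 = Σ x[n]
= (-1) + (0) + (-2)

X[0] = -3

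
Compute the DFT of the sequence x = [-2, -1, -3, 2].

X[k] = Σ(n=0 to 3) x[n] · ω_4^(nk)
where ω_4 = e^(-2πi/4)

Computing each X[k]:
X[0] = -4
X[1] = 1+3i
X[2] = -6
X[3] = 1-3i

X = [-4, 1+3i, -6, 1-3i]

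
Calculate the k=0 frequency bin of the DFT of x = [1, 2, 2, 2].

X[0] = Σ(n=0 to 3) x[n] · ω_4^0 = Σ x[n]
= (1) + (2) + (2) + (2)

X[0] = 7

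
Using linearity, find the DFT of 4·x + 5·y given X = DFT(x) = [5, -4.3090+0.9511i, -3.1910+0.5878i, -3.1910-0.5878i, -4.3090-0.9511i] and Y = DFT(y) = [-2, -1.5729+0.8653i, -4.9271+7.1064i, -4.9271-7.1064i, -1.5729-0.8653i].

By linearity: DFT(4x + 5y) = 4·DFT(x) + 5·DFT(y)
= 4·[5, -4.3090+0.9511i, -3.1910+0.5878i, -3.1910-0.5878i, -4.3090-0.9511i] + 5·[-2, -1.5729+0.8653i, -4.9271+7.1064i, -4.9271-7.1064i, -1.5729-0.8653i]

Computing element-wise:
Z[0] = 4·(5) + 5·(-2) = 10
Z[1] = 4·(-4.3090+0.9511i) + 5·(-1.5729+0.8653i) = -25.1005+8.1309i
Z[2] = 4·(-3.1910+0.5878i) + 5·(-4.9271+7.1064i) = -37.3995+37.8832i
Z[3] = 4·(-3.1910-0.5878i) + 5·(-4.9271-7.1064i) = -37.3995-37.8832i
Z[4] = 4·(-4.3090-0.9511i) + 5·(-1.5729-0.8653i) = -25.1005-8.1309i

DFT(4x + 5y) = 4·X + 5·Y = [10, -25.1005+8.1309i, -37.3995+37.8832i, -37.3995-37.8832i, -25.1005-8.1309i]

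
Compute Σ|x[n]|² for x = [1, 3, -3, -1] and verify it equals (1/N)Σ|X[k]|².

Time domain:
Σ|x[n]|² = |1|² + |3|² + |-3|² + |-1|² = 20.0000

Frequency domain:
(1/4)Σ|X[k]|² = (1/4)(|0|² + |4-4i|² + |-4|² + |4+4i|²) = (1/4)·80.0000 = 20.0000

Both sides agree, confirming Parseval's theorem.

Σ|x[n]|² = (1/N)Σ|X[k]|² = 20.0000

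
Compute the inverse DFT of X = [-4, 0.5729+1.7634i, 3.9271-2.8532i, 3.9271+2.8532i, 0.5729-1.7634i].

x[n] = (1/5) Σ(k=0 to 4) X[k] · e^(2πikn/5)

Computing each x[n]:
x[0] = 1
x[1] = -2
x[2] = -2
x[3] = 1
x[4] = -2

x = [1, -2, -2, 1, -2]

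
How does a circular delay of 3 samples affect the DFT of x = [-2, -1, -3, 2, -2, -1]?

Time shift by 3: X_shifted[k] = ω_6^(3k) · X[k]
Shifted x = [2, -2, -1, -2, -1, -3]

DFT(x[n-3]) = [-7, 2.5000-0.8660i, 3.5000-0.8660i, 7, 3.5000+0.8660i, 2.5000+0.8660i]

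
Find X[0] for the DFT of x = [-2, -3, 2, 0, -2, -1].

X[0] = Σ(n=0 to 5) x[n] · ω_6^0 = Σ x[n]
= (-2) + (-3) + (2) + (0) + (-2) + (-1)

X[0] = -6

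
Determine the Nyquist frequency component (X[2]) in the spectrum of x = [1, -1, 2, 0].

X[2] = Σ(n=0 to 3) x[n] · ω_4^(2n) where ω_4 = e^(-2πi/4)
= (1)·ω_4^0 + (-1)·ω_4^2 + (2)·ω_4^4 + (0)·ω_4^6

X[2] = 4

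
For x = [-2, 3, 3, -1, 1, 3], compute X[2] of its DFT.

X[2] = Σ(n=0 to 5) x[n] · ω_6^(2n) where ω_6 = e^(-2πi/6)
= (-2)·ω_6^0 + (3)·ω_6^2 + (3)·ω_6^4 + (-1)·ω_6^6 + (1)·ω_6^8 + (3)·ω_6^10

X[2] = -8.0000+1.7321i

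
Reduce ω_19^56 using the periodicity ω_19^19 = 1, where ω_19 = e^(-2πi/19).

Since ω_19^19 = 1, powers reduce modulo 19.
56 mod 19 = 18
So ω_19^56 = ω_19^18 = e^(-2πi·18/19)

ω_19^56 = ω_19^18 = 0.9458+0.3247i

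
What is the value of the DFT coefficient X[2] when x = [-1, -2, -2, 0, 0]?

X[2] = Σ(n=0 to 4) x[n] · ω_5^(2n) where ω_5 = e^(-2πi/5)
= (-1)·ω_5^0 + (-2)·ω_5^2 + (-2)·ω_5^4 + (0)·ω_5^6 + (0)·ω_5^8

X[2] = -0.7265i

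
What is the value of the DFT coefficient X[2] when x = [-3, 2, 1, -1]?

X[2] = Σ(n=0 to 3) x[n] · ω_4^(2n) where ω_4 = e^(-2πi/4)
= (-3)·ω_4^0 + (2)·ω_4^2 + (1)·ω_4^4 + (-1)·ω_4^6

X[2] = -3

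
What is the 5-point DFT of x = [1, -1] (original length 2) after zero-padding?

Original 2-point DFT: [0, 2]
Zero-padded 5-point DFT provides frequency interpolation.

DFT_5([x, 0, ...]) = [0, 0.6910+0.9511i, 1.8090+0.5878i, 1.8090-0.5878i, 0.6910-0.9511i]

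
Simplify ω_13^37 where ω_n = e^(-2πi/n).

Since ω_13^13 = 1, powers reduce modulo 13.
37 mod 13 = 11
So ω_13^37 = ω_13^11 = e^(-2πi·11/13)

ω_13^37 = ω_13^11 = 0.5681+0.8230i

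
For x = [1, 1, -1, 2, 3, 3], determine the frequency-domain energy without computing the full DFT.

Parseval: Σ|x[n]|² = (1/N)Σ|X[k]|², so Σ|X[k]|² = N·Σ|x[n]|² = 6·25.0000

Σ|X[k]|² = N·Σ|x[n]|² = 6·25.0000 = 150.0000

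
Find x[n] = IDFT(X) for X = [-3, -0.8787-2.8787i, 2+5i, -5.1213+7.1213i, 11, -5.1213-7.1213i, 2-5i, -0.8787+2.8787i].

x[n] = (1/8) Σ(k=0 to 7) X[k] · e^(2πikn/8)

Computing each x[n]:
x[0] = 0
x[1] = -3
x[2] = 3
x[3] = -2
x[4] = 3
x[5] = -3
x[6] = -2
x[7] = 1

x = [0, -3, 3, -2, 3, -3, -2, 1]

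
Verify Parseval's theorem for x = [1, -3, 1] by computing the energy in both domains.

Time domain:
Σ|x[n]|² = |1|² + |-3|² + |1|² = 11.0000

Frequency domain:
(1/3)Σ|X[k]|² = (1/3)(|-1|² + |2.0000+3.4641i|² + |2.0000-3.4641i|²) = (1/3)·33.0000 = 11.0000

Both sides agree, confirming Parseval's theorem.

Σ|x[n]|² = (1/N)Σ|X[k]|² = 11.0000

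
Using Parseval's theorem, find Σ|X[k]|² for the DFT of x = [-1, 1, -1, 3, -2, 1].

Parseval: Σ|x[n]|² = (1/N)Σ|X[k]|², so Σ|X[k]|² = N·Σ|x[n]|² = 6·17.0000

Σ|X[k]|² = N·Σ|x[n]|² = 6·17.0000 = 102.0000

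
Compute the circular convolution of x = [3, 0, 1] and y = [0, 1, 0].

(x ⊛ y)[n] = Σ(m=0 to 2) x[m] · y[(n-m) mod 3]

Computing each output sample:
(x ⊛ y)[0] = 1
(x ⊛ y)[1] = 3
(x ⊛ y)[2] = 0

x ⊛ y = [1, 3, 0]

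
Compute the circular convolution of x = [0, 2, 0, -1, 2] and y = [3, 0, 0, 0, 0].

(x ⊛ y)[n] = Σ(m=0 to 4) x[m] · y[(n-m) mod 5]

Computing each output sample:
(x ⊛ y)[0] = 0
(x ⊛ y)[1] = 6
(x ⊛ y)[2] = 0
(x ⊛ y)[3] = -3
(x ⊛ y)[4] = 6

x ⊛ y = [0, 6, 0, -3, 6]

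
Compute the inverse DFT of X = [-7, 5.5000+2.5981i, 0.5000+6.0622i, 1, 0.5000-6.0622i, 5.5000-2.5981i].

x[n] = (1/6) Σ(k=0 to 5) X[k] · e^(2πikn/6)

Computing each x[n]:
x[0] = 1
x[1] = -3
x[2] = -1
x[3] = -3
x[4] = -3
x[5] = 2

x = [1, -3, -1, -3, -3, 2]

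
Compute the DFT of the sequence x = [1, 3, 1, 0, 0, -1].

X[k] = Σ(n=0 to 5) x[n] · ω_6^(nk)
where ω_6 = e^(-2πi/6)

Computing each X[k]:
X[0] = 4
X[1] = 1.5000-4.3301i
X[2] = -0.5000-2.5981i
X[3] = 0
X[4] = -0.5000+2.5981i
X[5] = 1.5000+4.3301i

X = [4, 1.5000-4.3301i, -0.5000-2.5981i, 0, -0.5000+2.5981i, 1.5000+4.3301i]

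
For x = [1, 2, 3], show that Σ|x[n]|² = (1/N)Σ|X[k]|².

Time domain:
Σ|x[n]|² = |1|² + |2|² + |3|² = 14.0000

Frequency domain:
(1/3)Σ|X[k]|² = (1/3)(|6|² + |-1.5000+0.8660i|² + |-1.5000-0.8660i|²) = (1/3)·42.0000 = 14.0000

Both sides agree, confirming Parseval's theorem.

Σ|x[n]|² = (1/N)Σ|X[k]|² = 14.0000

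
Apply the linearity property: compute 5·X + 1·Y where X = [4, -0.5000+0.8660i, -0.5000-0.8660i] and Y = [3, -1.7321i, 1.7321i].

By linearity: DFT(5x + 1y) = 5·DFT(x) + 1·DFT(y)
= 5·[4, -0.5000+0.8660i, -0.5000-0.8660i] + 1·[3, -1.7321i, 1.7321i]

Computing element-wise:
Z[0] = 5·(4) + 1·(3) = 23
Z[1] = 5·(-0.5000+0.8660i) + 1·(-1.7321i) = -2.5000+2.5979i
Z[2] = 5·(-0.5000-0.8660i) + 1·(1.7321i) = -2.5000-2.5979i

DFT(5x + 1y) = 5·X + 1·Y = [23, -2.5000+2.5979i, -2.5000-2.5979i]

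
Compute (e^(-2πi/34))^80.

Since ω_34^34 = 1, powers reduce modulo 34.
80 mod 34 = 12
So ω_34^80 = ω_34^12 = e^(-2πi·12/34)

ω_34^80 = ω_34^12 = -0.6026-0.7980i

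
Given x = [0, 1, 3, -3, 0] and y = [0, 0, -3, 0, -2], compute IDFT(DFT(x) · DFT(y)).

(x ⊛ y)[n] = Σ(m=0 to 4) x[m] · y[(n-m) mod 5]

Computing each output sample:
(x ⊛ y)[0] = 7
(x ⊛ y)[1] = -6
(x ⊛ y)[2] = 6
(x ⊛ y)[3] = -3
(x ⊛ y)[4] = -9

x ⊛ y = [7, -6, 6, -3, -9]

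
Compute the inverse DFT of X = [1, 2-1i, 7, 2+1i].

x[n] = (1/4) Σ(k=0 to 3) X[k] · e^(2πikn/4)

Computing each x[n]:
x[0] = 3
x[1] = -1
x[2] = 1
x[3] = -2

x = [3, -1, 1, -2]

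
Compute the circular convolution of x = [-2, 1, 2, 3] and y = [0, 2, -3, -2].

(x ⊛ y)[n] = Σ(m=0 to 3) x[m] · y[(n-m) mod 4]

Computing each output sample:
(x ⊛ y)[0] = -2
(x ⊛ y)[1] = -17
(x ⊛ y)[2] = 2
(x ⊛ y)[3] = 5

x ⊛ y = [-2, -17, 2, 5]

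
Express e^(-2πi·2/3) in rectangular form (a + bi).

ω_3^2 = e^(-2πi·2/3)
= cos(-2π·2/3) + i·sin(-2π·2/3)
= cos(-4π/3) + i·sin(-4π/3)

ω_3^2 = cos(-4π/3) + i·sin(-4π/3) = -0.5000+0.8660i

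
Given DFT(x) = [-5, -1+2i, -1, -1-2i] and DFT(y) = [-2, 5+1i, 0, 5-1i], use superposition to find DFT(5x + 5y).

By linearity: DFT(5x + 5y) = 5·DFT(x) + 5·DFT(y)
= 5·[-5, -1+2i, -1, -1-2i] + 5·[-2, 5+1i, 0, 5-1i]

Computing element-wise:
Z[0] = 5·(-5) + 5·(-2) = -35
Z[1] = 5·(-1+2i) + 5·(5+1i) = 20+15i
Z[2] = 5·(-1) + 5·(0) = -5
Z[3] = 5·(-1-2i) + 5·(5-1i) = 20-15i

DFT(5x + 5y) = 5·X + 5·Y = [-35, 20+15i, -5, 20-15i]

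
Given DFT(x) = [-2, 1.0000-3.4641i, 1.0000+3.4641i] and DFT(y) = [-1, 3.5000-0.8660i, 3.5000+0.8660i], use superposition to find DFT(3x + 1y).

By linearity: DFT(3x + 1y) = 3·DFT(x) + 1·DFT(y)
= 3·[-2, 1.0000-3.4641i, 1.0000+3.4641i] + 1·[-1, 3.5000-0.8660i, 3.5000+0.8660i]

Computing element-wise:
Z[0] = 3·(-2) + 1·(-1) = -7
Z[1] = 3·(1.0000-3.4641i) + 1·(3.5000-0.8660i) = 6.5000-11.2583i
Z[2] = 3·(1.0000+3.4641i) + 1·(3.5000+0.8660i) = 6.5000+11.2583i

DFT(3x + 1y) = 3·X + 1·Y = [-7, 6.5000-11.2583i, 6.5000+11.2583i]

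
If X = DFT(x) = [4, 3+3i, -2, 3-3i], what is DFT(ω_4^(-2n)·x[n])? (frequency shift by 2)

Modulation property: DFT(ω_4^(-2n)·x[n]) = X[(k-2) mod 4], so circularly shift X by 2 positions.

X[k-2] = [-2, 3-3i, 4, 3+3i]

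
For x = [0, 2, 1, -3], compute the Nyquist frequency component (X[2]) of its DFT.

X[2] = Σ(n=0 to 3) x[n] · ω_4^(2n) where ω_4 = e^(-2πi/4)
= (0)·ω_4^0 + (2)·ω_4^2 + (1)·ω_4^4 + (-3)·ω_4^6

X[2] = 2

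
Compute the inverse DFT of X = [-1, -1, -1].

x[n] = (1/3) Σ(k=0 to 2) X[k] · e^(2πikn/3)

Computing each x[n]:
x[0] = -1
x[1] = 0
x[2] = 0

x = [-1, 0, 0]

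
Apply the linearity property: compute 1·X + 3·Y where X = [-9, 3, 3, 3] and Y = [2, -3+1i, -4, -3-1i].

By linearity: DFT(1x + 3y) = 1·DFT(x) + 3·DFT(y)
= 1·[-9, 3, 3, 3] + 3·[2, -3+1i, -4, -3-1i]

Computing element-wise:
Z[0] = 1·(-9) + 3·(2) = -3
Z[1] = 1·(3) + 3·(-3+1i) = -6+3i
Z[2] = 1·(3) + 3·(-4) = -9
Z[3] = 1·(3) + 3·(-3-1i) = -6-3i

DFT(1x + 3y) = 1·X + 3·Y = [-3, -6+3i, -9, -6-3i]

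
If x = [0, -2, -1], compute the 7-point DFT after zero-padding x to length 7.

Original 3-point DFT: [-3, 1.5000+0.8660i, 1.5000-0.8660i]
Zero-padded 7-point DFT provides frequency interpolation.

DFT_7([x, 0, ...]) = [-3, -1.0245+2.5386i, 1.3460+1.5160i, 1.1784+0.0859i, 1.1784-0.0859i, 1.3460-1.5160i, -1.0245-2.5386i]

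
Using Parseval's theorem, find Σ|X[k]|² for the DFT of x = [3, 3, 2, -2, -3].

Parseval: Σ|x[n]|² = (1/N)Σ|X[k]|², so Σ|X[k]|² = N·Σ|x[n]|² = 5·35.0000

Σ|X[k]|² = N·Σ|x[n]|² = 5·35.0000 = 175.0000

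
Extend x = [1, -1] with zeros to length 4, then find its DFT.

Original 2-point DFT: [0, 2]
Zero-padded 4-point DFT provides frequency interpolation.

DFT_4([x, 0, ...]) = [0, 1+1i, 2, 1-1i]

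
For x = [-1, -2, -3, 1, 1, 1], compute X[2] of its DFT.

X[2] = Σ(n=0 to 5) x[n] · ω_6^(2n) where ω_6 = e^(-2πi/6)
= (-1)·ω_6^0 + (-2)·ω_6^2 + (-3)·ω_6^4 + (1)·ω_6^6 + (1)·ω_6^8 + (1)·ω_6^10

X[2] = 1.5000-0.8660i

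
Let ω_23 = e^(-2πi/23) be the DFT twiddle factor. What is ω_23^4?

ω_23^4 = e^(-2πi·4/23)
= cos(-2π·4/23) + i·sin(-2π·4/23)
= cos(-8π/23) + i·sin(-8π/23)

ω_23^4 = cos(-8π/23) + i·sin(-8π/23) = 0.4601-0.8879i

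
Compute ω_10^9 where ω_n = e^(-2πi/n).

ω_10^9 = e^(-2πi·9/10)
= cos(-2π·9/10) + i·sin(-2π·9/10)
= cos(-18π/10) + i·sin(-18π/10)

ω_10^9 = cos(-18π/10) + i·sin(-18π/10) = 0.8090+0.5878i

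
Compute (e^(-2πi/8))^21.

Since ω_8^8 = 1, powers reduce modulo 8.
21 mod 8 = 5
So ω_8^21 = ω_8^5 = e^(-2πi·5/8)

ω_8^21 = ω_8^5 = -0.7071+0.7071i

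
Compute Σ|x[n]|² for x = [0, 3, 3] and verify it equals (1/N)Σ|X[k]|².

Time domain:
Σ|x[n]|² = |0|² + |3|² + |3|² = 18.0000

Frequency domain:
(1/3)Σ|X[k]|² = (1/3)(|6|² + |-3|² + |-3|²) = (1/3)·54.0000 = 18.0000

Both sides agree, confirming Parseval's theorem.

Σ|x[n]|² = (1/N)Σ|X[k]|² = 18.0000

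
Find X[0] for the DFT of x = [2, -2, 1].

X[0] = Σ(n=0 to 2) x[n] · ω_3^0 = Σ x[n]
= (2) + (-2) + (1)

X[0] = 1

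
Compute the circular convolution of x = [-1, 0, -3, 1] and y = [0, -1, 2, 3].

(x ⊛ y)[n] = Σ(m=0 to 3) x[m] · y[(n-m) mod 4]

Computing each output sample:
(x ⊛ y)[0] = -7
(x ⊛ y)[1] = -6
(x ⊛ y)[2] = 1
(x ⊛ y)[3] = 0

x ⊛ y = [-7, -6, 1, 0]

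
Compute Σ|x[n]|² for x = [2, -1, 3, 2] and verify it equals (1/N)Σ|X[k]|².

Time domain:
Σ|x[n]|² = |2|² + |-1|² + |3|² + |2|² = 18.0000

Frequency domain:
(1/4)Σ|X[k]|² = (1/4)(|6|² + |-1+3i|² + |4|² + |-1-3i|²) = (1/4)·72.0000 = 18.0000

Both sides agree, confirming Parseval's theorem.

Σ|x[n]|² = (1/N)Σ|X[k]|² = 18.0000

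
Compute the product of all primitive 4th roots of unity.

The primitive 4th roots of unity are ω_4^k for k coprime to 4: k ∈ {1, 3}
Their product equals the constant term of the cyclotomic polynomial Φ_4(x) up to sign.
For n ≥ 3, the product of all primitive nth roots of unity is 1. (For n=1 it is 1; for n=2 it is -1.)

1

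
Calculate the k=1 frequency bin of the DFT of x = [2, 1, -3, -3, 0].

X[1] = Σ(n=0 to 4) x[n] · ω_5^(1n) where ω_5 = e^(-2πi/5)
= (2)·ω_5^0 + (1)·ω_5^1 + (-3)·ω_5^2 + (-3)·ω_5^3 + (0)·ω_5^4

X[1] = 7.1631-0.9511i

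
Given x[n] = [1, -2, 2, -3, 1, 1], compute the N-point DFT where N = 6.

X[k] = Σ(n=0 to 5) x[n] · ω_6^(nk)
where ω_6 = e^(-2πi/6)

Computing each X[k]:
X[0] = 0
X[1] = 2.0000+1.7321i
X[2] = -3.0000+3.4641i
X[3] = 8
X[4] = -3.0000-3.4641i
X[5] = 2.0000-1.7321i

X = [0, 2.0000+1.7321i, -3.0000+3.4641i, 8, -3.0000-3.4641i, 2.0000-1.7321i]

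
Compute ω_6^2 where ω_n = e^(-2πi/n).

ω_6^2 = e^(-2πi·2/6)
= cos(-2π·2/6) + i·sin(-2π·2/6)
= cos(-4π/6) + i·sin(-4π/6)

ω_6^2 = cos(-4π/6) + i·sin(-4π/6) = -0.5000-0.8660i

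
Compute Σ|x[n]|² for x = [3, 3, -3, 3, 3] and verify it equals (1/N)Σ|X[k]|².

Time domain:
Σ|x[n]|² = |3|² + |3|² + |-3|² + |3|² + |3|² = 45.0000

Frequency domain:
(1/5)Σ|X[k]|² = (1/5)(|9|² + |4.8541+3.5267i|² + |-1.8541-5.7063i|² + |-1.8541+5.7063i|² + |4.8541-3.5267i|²) = (1/5)·225.0000 = 45.0000

Both sides agree, confirming Parseval's theorem.

Σ|x[n]|² = (1/N)Σ|X[k]|² = 45.0000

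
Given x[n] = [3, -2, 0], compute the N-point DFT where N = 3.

X[k] = Σ(n=0 to 2) x[n] · ω_3^(nk)
where ω_3 = e^(-2πi/3)

Computing each X[k]:
X[0] = 1
X[1] = 4.0000+1.7321i
X[2] = 4.0000-1.7321i

X = [1, 4.0000+1.7321i, 4.0000-1.7321i]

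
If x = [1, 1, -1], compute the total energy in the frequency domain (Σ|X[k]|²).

Parseval: Σ|x[n]|² = (1/N)Σ|X[k]|², so Σ|X[k]|² = N·Σ|x[n]|² = 3·3.0000

Σ|X[k]|² = N·Σ|x[n]|² = 3·3.0000 = 9.0000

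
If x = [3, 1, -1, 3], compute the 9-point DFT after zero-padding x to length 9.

Original 4-point DFT: [6, 4+2i, -2, 4-2i]
Zero-padded 9-point DFT provides frequency interpolation.

DFT_9([x, 0, ...]) = [6, 2.0924-2.2561i, 2.6133+1.9553i, 6.0000-1.7321i, -0.2057-3.5829i, -0.2057+3.5829i, 6.0000+1.7321i, 2.6133-1.9553i, 2.0924+2.2561i]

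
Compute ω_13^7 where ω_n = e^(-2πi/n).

ω_13^7 = e^(-2πi·7/13)
= cos(-2π·7/13) + i·sin(-2π·7/13)
= cos(-14π/13) + i·sin(-14π/13)

ω_13^7 = cos(-14π/13) + i·sin(-14π/13) = -0.9709+0.2393i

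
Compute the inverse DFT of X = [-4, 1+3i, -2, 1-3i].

x[n] = (1/4) Σ(k=0 to 3) X[k] · e^(2πikn/4)

Computing each x[n]:
x[0] = -1
x[1] = -2
x[2] = -2
x[3] = 1

x = [-1, -2, -2, 1]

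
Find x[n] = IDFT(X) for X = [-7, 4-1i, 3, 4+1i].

x[n] = (1/4) Σ(k=0 to 3) X[k] · e^(2πikn/4)

Computing each x[n]:
x[0] = 1
x[1] = -2
x[2] = -3
x[3] = -3

x = [1, -2, -3, -3]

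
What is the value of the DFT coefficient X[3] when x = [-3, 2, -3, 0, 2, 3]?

X[3] = Σ(n=0 to 5) x[n] · ω_6^(3n) where ω_6 = e^(-2πi/6)
= (-3)·ω_6^0 + (2)·ω_6^3 + (-3)·ω_6^6 + (0)·ω_6^9 + (2)·ω_6^12 + (3)·ω_6^15

X[3] = -9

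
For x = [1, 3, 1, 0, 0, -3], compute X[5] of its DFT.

X[5] = Σ(n=0 to 5) x[n] · ω_6^(5n) where ω_6 = e^(-2πi/6)
= (1)·ω_6^0 + (3)·ω_6^5 + (1)·ω_6^10 + (0)·ω_6^15 + (0)·ω_6^20 + (-3)·ω_6^25

X[5] = 0.5000+6.0622i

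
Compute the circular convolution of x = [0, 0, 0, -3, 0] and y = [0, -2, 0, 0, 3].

(x ⊛ y)[n] = Σ(m=0 to 4) x[m] · y[(n-m) mod 5]

Computing each output sample:
(x ⊛ y)[0] = 0
(x ⊛ y)[1] = 0
(x ⊛ y)[2] = -9
(x ⊛ y)[3] = 0
(x ⊛ y)[4] = 6

x ⊛ y = [0, 0, -9, 0, 6]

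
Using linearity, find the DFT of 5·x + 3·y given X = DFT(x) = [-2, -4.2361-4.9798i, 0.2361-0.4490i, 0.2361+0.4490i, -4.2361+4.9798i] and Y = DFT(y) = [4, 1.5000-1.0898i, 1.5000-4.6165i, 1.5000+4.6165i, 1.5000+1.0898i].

By linearity: DFT(5x + 3y) = 5·DFT(x) + 3·DFT(y)
= 5·[-2, -4.2361-4.9798i, 0.2361-0.4490i, 0.2361+0.4490i, -4.2361+4.9798i] + 3·[4, 1.5000-1.0898i, 1.5000-4.6165i, 1.5000+4.6165i, 1.5000+1.0898i]

Computing element-wise:
Z[0] = 5·(-2) + 3·(4) = 2
Z[1] = 5·(-4.2361-4.9798i) + 3·(1.5000-1.0898i) = -16.6805-28.1684i
Z[2] = 5·(0.2361-0.4490i) + 3·(1.5000-4.6165i) = 5.6805-16.0945i
Z[3] = 5·(0.2361+0.4490i) + 3·(1.5000+4.6165i) = 5.6805+16.0945i
Z[4] = 5·(-4.2361+4.9798i) + 3·(1.5000+1.0898i) = -16.6805+28.1684i

DFT(5x + 3y) = 5·X + 3·Y = [2, -16.6805-28.1684i, 5.6805-16.0945i, 5.6805+16.0945i, -16.6805+28.1684i]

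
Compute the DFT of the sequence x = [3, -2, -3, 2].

X[k] = Σ(n=0 to 3) x[n] · ω_4^(nk)
where ω_4 = e^(-2πi/4)

Computing each X[k]:
X[0] = 0
X[1] = 6+4i
X[2] = 0
X[3] = 6-4i

X = [0, 6+4i, 0, 6-4i]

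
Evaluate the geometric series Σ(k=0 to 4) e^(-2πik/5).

Sum of all nth roots of unity equals 0 for n > 1 (geometric series with r ≠ 1).

0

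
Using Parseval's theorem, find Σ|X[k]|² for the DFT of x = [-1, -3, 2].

Parseval: Σ|x[n]|² = (1/N)Σ|X[k]|², so Σ|X[k]|² = N·Σ|x[n]|² = 3·14.0000

Σ|X[k]|² = N·Σ|x[n]|² = 3·14.0000 = 42.0000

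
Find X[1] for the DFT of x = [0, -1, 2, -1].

X[1] = Σ(n=0 to 3) x[n] · ω_4^(1n) where ω_4 = e^(-2πi/4)
= (0)·ω_4^0 + (-1)·ω_4^1 + (2)·ω_4^2 + (-1)·ω_4^3

X[1] = -2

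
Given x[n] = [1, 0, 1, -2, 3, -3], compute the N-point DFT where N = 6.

X[k] = Σ(n=0 to 5) x[n] · ω_6^(nk)
where ω_6 = e^(-2πi/6)

Computing each X[k]:
X[0] = 0
X[1] = -0.5000-0.8660i
X[2] = -1.5000-4.3301i
X[3] = 10
X[4] = -1.5000+4.3301i
X[5] = -0.5000+0.8660i

X = [0, -0.5000-0.8660i, -1.5000-4.3301i, 10, -1.5000+4.3301i, -0.5000+0.8660i]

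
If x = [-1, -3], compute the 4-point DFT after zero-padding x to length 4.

Original 2-point DFT: [-4, 2]
Zero-padded 4-point DFT provides frequency interpolation.

DFT_4([x, 0, ...]) = [-4, -1+3i, 2, -1-3i]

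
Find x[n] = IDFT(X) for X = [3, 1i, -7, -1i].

x[n] = (1/4) Σ(k=0 to 3) X[k] · e^(2πikn/4)

Computing each x[n]:
x[0] = -1
x[1] = 2
x[2] = -1
x[3] = 3

x = [-1, 2, -1, 3]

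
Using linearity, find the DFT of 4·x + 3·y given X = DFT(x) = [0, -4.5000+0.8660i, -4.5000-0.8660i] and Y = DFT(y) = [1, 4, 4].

By linearity: DFT(4x + 3y) = 4·DFT(x) + 3·DFT(y)
= 4·[0, -4.5000+0.8660i, -4.5000-0.8660i] + 3·[1, 4, 4]

Computing element-wise:
Z[0] = 4·(0) + 3·(1) = 3
Z[1] = 4·(-4.5000+0.8660i) + 3·(4) = -6.0000+3.4640i
Z[2] = 4·(-4.5000-0.8660i) + 3·(4) = -6.0000-3.4640i

DFT(4x + 3y) = 4·X + 3·Y = [3, -6.0000+3.4640i, -6.0000-3.4640i]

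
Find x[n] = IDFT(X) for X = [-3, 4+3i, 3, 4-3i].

x[n] = (1/4) Σ(k=0 to 3) X[k] · e^(2πikn/4)

Computing each x[n]:
x[0] = 2
x[1] = -3
x[2] = -2
x[3] = 0

x = [2, -3, -2, 0]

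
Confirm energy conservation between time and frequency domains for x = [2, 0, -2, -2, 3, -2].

Time domain:
Σ|x[n]|² = |2|² + |0|² + |-2|² + |-2|² + |3|² + |-2|² = 25.0000

Frequency domain:
(1/6)Σ|X[k]|² = (1/6)(|-1|² + |2.5000+2.5981i|² + |0.5000-6.0622i|² + |7|² + |0.5000+6.0622i|² + |2.5000-2.5981i|²) = (1/6)·150.0000 = 25.0000

Both sides agree, confirming Parseval's theorem.

Σ|x[n]|² = (1/N)Σ|X[k]|² = 25.0000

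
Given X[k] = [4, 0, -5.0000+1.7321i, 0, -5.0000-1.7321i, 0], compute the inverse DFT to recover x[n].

x[n] = (1/6) Σ(k=0 to 5) X[k] · e^(2πikn/6)

Computing each x[n]:
x[0] = -1
x[1] = 1
x[2] = 2
x[3] = -1
x[4] = 1
x[5] = 2

x = [-1, 1, 2, -1, 1, 2]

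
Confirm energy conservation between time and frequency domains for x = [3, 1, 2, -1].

Time domain:
Σ|x[n]|² = |3|² + |1|² + |2|² + |-1|² = 15.0000

Frequency domain:
(1/4)Σ|X[k]|² = (1/4)(|5|² + |1-2i|² + |5|² + |1+2i|²) = (1/4)·60.0000 = 15.0000

Both sides agree, confirming Parseval's theorem.

Σ|x[n]|² = (1/N)Σ|X[k]|² = 15.0000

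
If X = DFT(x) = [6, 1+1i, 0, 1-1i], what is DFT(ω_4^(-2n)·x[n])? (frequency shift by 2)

Modulation property: DFT(ω_4^(-2n)·x[n]) = X[(k-2) mod 4], so circularly shift X by 2 positions.

X[k-2] = [0, 1-1i, 6, 1+1i]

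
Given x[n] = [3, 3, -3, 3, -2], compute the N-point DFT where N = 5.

X[k] = Σ(n=0 to 4) x[n] · ω_5^(nk)
where ω_5 = e^(-2πi/5)

Computing each X[k]:
X[0] = 4
X[1] = 3.3090-1.2286i
X[2] = 2.1910-8.6453i
X[3] = 2.1910+8.6453i
X[4] = 3.3090+1.2286i

X = [4, 3.3090-1.2286i, 2.1910-8.6453i, 2.1910+8.6453i, 3.3090+1.2286i]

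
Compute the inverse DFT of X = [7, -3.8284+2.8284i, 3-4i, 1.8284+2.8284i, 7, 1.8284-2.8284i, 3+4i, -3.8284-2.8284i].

x[n] = (1/8) Σ(k=0 to 7) X[k] · e^(2πikn/8)

Computing each x[n]:
x[0] = 2
x[1] = -1
x[2] = 1
x[3] = -1
x[4] = 3
x[5] = 3
x[6] = 1
x[7] = -1

x = [2, -1, 1, -1, 3, 3, 1, -1]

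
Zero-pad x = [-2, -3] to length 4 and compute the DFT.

Original 2-point DFT: [-5, 1]
Zero-padded 4-point DFT provides frequency interpolation.

DFT_4([x, 0, ...]) = [-5, -2+3i, 1, -2-3i]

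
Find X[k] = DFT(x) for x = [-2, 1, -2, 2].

X[k] = Σ(n=0 to 3) x[n] · ω_4^(nk)
where ω_4 = e^(-2πi/4)

Computing each X[k]:
X[0] = -1
X[1] = 1i
X[2] = -7
X[3] = -1i

X = [-1, 1i, -7, -1i]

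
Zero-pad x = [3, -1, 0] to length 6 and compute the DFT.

Original 3-point DFT: [2, 3.5000+0.8660i, 3.5000-0.8660i]
Zero-padded 6-point DFT provides frequency interpolation.

DFT_6([x, 0, ...]) = [2, 2.5000+0.8660i, 3.5000+0.8660i, 4, 3.5000-0.8660i, 2.5000-0.8660i]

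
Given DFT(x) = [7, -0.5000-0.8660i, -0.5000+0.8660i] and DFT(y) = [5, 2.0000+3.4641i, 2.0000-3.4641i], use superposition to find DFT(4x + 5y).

By linearity: DFT(4x + 5y) = 4·DFT(x) + 5·DFT(y)
= 4·[7, -0.5000-0.8660i, -0.5000+0.8660i] + 5·[5, 2.0000+3.4641i, 2.0000-3.4641i]

Computing element-wise:
Z[0] = 4·(7) + 5·(5) = 53
Z[1] = 4·(-0.5000-0.8660i) + 5·(2.0000+3.4641i) = 8.0000+13.8565i
Z[2] = 4·(-0.5000+0.8660i) + 5·(2.0000-3.4641i) = 8.0000-13.8565i

DFT(4x + 5y) = 4·X + 5·Y = [53, 8.0000+13.8565i, 8.0000-13.8565i]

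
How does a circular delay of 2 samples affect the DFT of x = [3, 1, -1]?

Time shift by 2: X_shifted[k] = ω_3^(2k) · X[k]
Shifted x = [1, -1, 3]

DFT(x[n-2]) = [3, 3.4641i, -3.4641i]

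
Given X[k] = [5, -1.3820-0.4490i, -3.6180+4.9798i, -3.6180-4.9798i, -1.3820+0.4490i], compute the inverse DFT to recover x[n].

x[n] = (1/5) Σ(k=0 to 4) X[k] · e^(2πikn/5)

Computing each x[n]:
x[0] = -1
x[1] = 1
x[2] = 3
x[3] = -1
x[4] = 3

x = [-1, 1, 3, -1, 3]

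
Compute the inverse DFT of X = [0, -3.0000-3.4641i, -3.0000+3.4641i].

x[n] = (1/3) Σ(k=0 to 2) X[k] · e^(2πikn/3)

Computing each x[n]:
x[0] = -2
x[1] = 3
x[2] = -1

x = [-2, 3, -1]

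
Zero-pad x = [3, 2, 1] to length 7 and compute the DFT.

Original 3-point DFT: [6, 1.5000-0.8660i, 1.5000+0.8660i]
Zero-padded 7-point DFT provides frequency interpolation.

DFT_7([x, 0, ...]) = [6, 4.0245-2.5386i, 1.6540-1.5160i, 1.8216-0.0859i, 1.8216+0.0859i, 1.6540+1.5160i, 4.0245+2.5386i]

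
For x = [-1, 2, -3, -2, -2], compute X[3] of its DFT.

X[3] = Σ(n=0 to 4) x[n] · ω_5^(3n) where ω_5 = e^(-2πi/5)
= (-1)·ω_5^0 + (2)·ω_5^3 + (-3)·ω_5^6 + (-2)·ω_5^9 + (-2)·ω_5^12

X[3] = -2.5451+3.3022i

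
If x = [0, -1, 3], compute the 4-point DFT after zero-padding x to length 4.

Original 3-point DFT: [2, -1.0000+3.4641i, -1.0000-3.4641i]
Zero-padded 4-point DFT provides frequency interpolation.

DFT_4([x, 0, ...]) = [2, -3+1i, 4, -3-1i]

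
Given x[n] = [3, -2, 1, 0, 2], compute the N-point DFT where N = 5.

X[k] = Σ(n=0 to 4) x[n] · ω_5^(nk)
where ω_5 = e^(-2πi/5)

Computing each X[k]:
X[0] = 4
X[1] = 2.1910+3.2164i
X[2] = 3.3090+3.3022i
X[3] = 3.3090-3.3022i
X[4] = 2.1910-3.2164i

X = [4, 2.1910+3.2164i, 3.3090+3.3022i, 3.3090-3.3022i, 2.1910-3.2164i]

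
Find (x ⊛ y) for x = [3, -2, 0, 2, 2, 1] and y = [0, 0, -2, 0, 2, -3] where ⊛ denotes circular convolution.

(x ⊛ y)[n] = Σ(m=0 to 5) x[m] · y[(n-m) mod 6]

Computing each output sample:
(x ⊛ y)[0] = 2
(x ⊛ y)[1] = 2
(x ⊛ y)[2] = -8
(x ⊛ y)[3] = 0
(x ⊛ y)[4] = 3
(x ⊛ y)[5] = -17

x ⊛ y = [2, 2, -8, 0, 3, -17]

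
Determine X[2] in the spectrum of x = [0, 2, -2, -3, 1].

X[2] = Σ(n=0 to 4) x[n] · ω_5^(2n) where ω_5 = e^(-2πi/5)
= (0)·ω_5^0 + (2)·ω_5^2 + (-2)·ω_5^4 + (-3)·ω_5^6 + (1)·ω_5^8

X[2] = -3.9721+0.3633i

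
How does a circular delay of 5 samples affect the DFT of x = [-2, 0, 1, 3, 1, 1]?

Time shift by 5: X_shifted[k] = ω_6^(5k) · X[k]
Shifted x = [0, 1, 3, 1, 1, -2]

DFT(x[n-5]) = [4, -3.5000-4.3301i, -0.5000-0.8660i, 4, -0.5000+0.8660i, -3.5000+4.3301i]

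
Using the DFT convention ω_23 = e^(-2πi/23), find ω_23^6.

ω_23^6 = e^(-2πi·6/23)
= cos(-2π·6/23) + i·sin(-2π·6/23)
= cos(-12π/23) + i·sin(-12π/23)

ω_23^6 = cos(-12π/23) + i·sin(-12π/23) = -0.0682-0.9977i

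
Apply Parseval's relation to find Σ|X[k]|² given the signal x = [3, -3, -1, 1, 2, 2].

Parseval: Σ|x[n]|² = (1/N)Σ|X[k]|², so Σ|X[k]|² = N·Σ|x[n]|² = 6·28.0000

Σ|X[k]|² = N·Σ|x[n]|² = 6·28.0000 = 168.0000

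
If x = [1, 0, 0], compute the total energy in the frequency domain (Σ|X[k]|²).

Parseval: Σ|x[n]|² = (1/N)Σ|X[k]|², so Σ|X[k]|² = N·Σ|x[n]|² = 3·1.0000

Σ|X[k]|² = N·Σ|x[n]|² = 3·1.0000 = 3.0000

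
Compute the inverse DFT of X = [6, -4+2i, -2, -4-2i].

x[n] = (1/4) Σ(k=0 to 3) X[k] · e^(2πikn/4)

Computing each x[n]:
x[0] = -1
x[1] = 1
x[2] = 3
x[3] = 3

x = [-1, 1, 3, 3]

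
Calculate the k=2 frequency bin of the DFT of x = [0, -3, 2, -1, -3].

X[2] = Σ(n=0 to 4) x[n] · ω_5^(2n) where ω_5 = e^(-2πi/5)
= (0)·ω_5^0 + (-3)·ω_5^2 + (2)·ω_5^4 + (-1)·ω_5^6 + (-3)·ω_5^8

X[2] = 5.1631+2.8532i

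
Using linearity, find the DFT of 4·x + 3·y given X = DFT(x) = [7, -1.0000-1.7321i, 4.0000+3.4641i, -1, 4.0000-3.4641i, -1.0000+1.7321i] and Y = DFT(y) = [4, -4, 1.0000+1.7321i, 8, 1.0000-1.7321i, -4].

By linearity: DFT(4x + 3y) = 4·DFT(x) + 3·DFT(y)
= 4·[7, -1.0000-1.7321i, 4.0000+3.4641i, -1, 4.0000-3.4641i, -1.0000+1.7321i] + 3·[4, -4, 1.0000+1.7321i, 8, 1.0000-1.7321i, -4]

Computing element-wise:
Z[0] = 4·(7) + 3·(4) = 40
Z[1] = 4·(-1.0000-1.7321i) + 3·(-4) = -16.0000-6.9284i
Z[2] = 4·(4.0000+3.4641i) + 3·(1.0000+1.7321i) = 19.0000+19.0527i
Z[3] = 4·(-1) + 3·(8) = 20
Z[4] = 4·(4.0000-3.4641i) + 3·(1.0000-1.7321i) = 19.0000-19.0527i
Z[5] = 4·(-1.0000+1.7321i) + 3·(-4) = -16.0000+6.9284i

DFT(4x + 3y) = 4·X + 3·Y = [40, -16.0000-6.9284i, 19.0000+19.0527i, 20, 19.0000-19.0527i, -16.0000+6.9284i]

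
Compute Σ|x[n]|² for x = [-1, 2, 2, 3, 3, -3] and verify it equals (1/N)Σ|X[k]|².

Time domain:
Σ|x[n]|² = |-1|² + |2|² + |2|² + |3|² + |3|² + |-3|² = 36.0000

Frequency domain:
(1/6)Σ|X[k]|² = (1/6)(|6|² + |-7.0000-3.4641i|² + |-5.1962i|² + |2|² + |5.1962i|² + |-7.0000+3.4641i|²) = (1/6)·216.0000 = 36.0000

Both sides agree, confirming Parseval's theorem.

Σ|x[n]|² = (1/N)Σ|X[k]|² = 36.0000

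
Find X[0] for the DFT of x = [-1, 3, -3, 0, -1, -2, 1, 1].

X[0] = Σ(n=0 to 7) x[n] · ω_8^0 = Σ x[n]
= (-1) + (3) + (-3) + (0) + (-1) + (-2) + (1) + (1)

X[0] = -2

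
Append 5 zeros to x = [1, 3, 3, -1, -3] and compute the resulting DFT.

Original 5-point DFT: [3, -0.6180-8.0575i, 1.6180+0.2775i, 1.6180-0.2775i, -0.6180+8.0575i]
Zero-padded 10-point DFT provides frequency interpolation.

DFT_10([x, 0, ...]) = [3, 7.0902-1.9021i, -0.6180-8.0575i, -4.0902+1.1756i, 1.6180+0.2775i, -1, 1.6180-0.2775i, -4.0902-1.1756i, -0.6180+8.0575i, 7.0902+1.9021i]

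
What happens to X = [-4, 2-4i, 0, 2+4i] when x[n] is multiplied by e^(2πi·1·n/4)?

Modulation property: DFT(ω_4^(-1n)·x[n]) = X[(k-1) mod 4], so circularly shift X by 1 positions.

X[k-1] = [2+4i, -4, 2-4i, 0]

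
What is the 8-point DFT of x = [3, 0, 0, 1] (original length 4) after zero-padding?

Original 4-point DFT: [4, 3+1i, 2, 3-1i]
Zero-padded 8-point DFT provides frequency interpolation.

DFT_8([x, 0, ...]) = [4, 2.2929-0.7071i, 3+1i, 3.7071-0.7071i, 2, 3.7071+0.7071i, 3-1i, 2.2929+0.7071i]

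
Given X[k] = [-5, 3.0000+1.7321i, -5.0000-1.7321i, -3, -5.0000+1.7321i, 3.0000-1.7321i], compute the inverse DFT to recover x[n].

x[n] = (1/6) Σ(k=0 to 5) X[k] · e^(2πikn/6)

Computing each x[n]:
x[0] = -2
x[1] = 1
x[2] = -2
x[3] = -3
x[4] = 0
x[5] = 1

x = [-2, 1, -2, -3, 0, 1]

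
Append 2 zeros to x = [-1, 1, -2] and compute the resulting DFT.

Original 3-point DFT: [-2, -0.5000-2.5981i, -0.5000+2.5981i]
Zero-padded 5-point DFT provides frequency interpolation.

DFT_5([x, 0, ...]) = [-2, 0.9271+0.2245i, -2.4271-2.4899i, -2.4271+2.4899i, 0.9271-0.2245i]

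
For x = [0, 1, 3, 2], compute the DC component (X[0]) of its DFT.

X[0] = Σ(n=0 to 3) x[n] · ω_4^0 = Σ x[n]
= (0) + (1) + (3) + (2)

X[0] = 6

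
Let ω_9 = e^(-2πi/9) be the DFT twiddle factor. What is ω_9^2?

ω_9^2 = e^(-2πi·2/9)
= cos(-2π·2/9) + i·sin(-2π·2/9)
= cos(-4π/9) + i·sin(-4π/9)

ω_9^2 = cos(-4π/9) + i·sin(-4π/9) = 0.1736-0.9848i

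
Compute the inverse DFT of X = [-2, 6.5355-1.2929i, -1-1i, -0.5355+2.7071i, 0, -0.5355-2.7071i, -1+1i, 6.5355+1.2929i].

x[n] = (1/8) Σ(k=0 to 7) X[k] · e^(2πikn/8)

Computing each x[n]:
x[0] = 1
x[1] = 1
x[2] = 1
x[3] = -2
x[4] = -2
x[5] = -1
x[6] = -1
x[7] = 1

x = [1, 1, 1, -2, -2, -1, -1, 1]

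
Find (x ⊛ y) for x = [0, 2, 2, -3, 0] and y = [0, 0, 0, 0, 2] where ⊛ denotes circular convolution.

(x ⊛ y)[n] = Σ(m=0 to 4) x[m] · y[(n-m) mod 5]

Computing each output sample:
(x ⊛ y)[0] = 4
(x ⊛ y)[1] = 4
(x ⊛ y)[2] = -6
(x ⊛ y)[3] = 0
(x ⊛ y)[4] = 0

x ⊛ y = [4, 4, -6, 0, 0]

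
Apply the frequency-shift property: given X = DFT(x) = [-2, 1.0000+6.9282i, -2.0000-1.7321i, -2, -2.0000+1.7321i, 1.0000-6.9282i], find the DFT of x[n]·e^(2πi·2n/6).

Modulation property: DFT(ω_6^(-2n)·x[n]) = X[(k-2) mod 6], so circularly shift X by 2 positions.

X[k-2] = [-2.0000+1.7321i, 1.0000-6.9282i, -2, 1.0000+6.9282i, -2.0000-1.7321i, -2]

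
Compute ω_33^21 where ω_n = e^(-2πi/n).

ω_33^21 = e^(-2πi·21/33)
= cos(-2π·21/33) + i·sin(-2π·21/33)
= cos(-42π/33) + i·sin(-42π/33)

ω_33^21 = cos(-42π/33) + i·sin(-42π/33) = -0.6549+0.7557i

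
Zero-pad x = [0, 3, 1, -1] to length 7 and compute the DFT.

Original 4-point DFT: [3, -1-4i, -1, -1+4i]
Zero-padded 7-point DFT provides frequency interpolation.

DFT_7([x, 0, ...]) = [3, 2.5489-2.8865i, -2.1920-3.2727i, -1.8569+0.4551i, -1.8569-0.4551i, -2.1920+3.2727i, 2.5489+2.8865i]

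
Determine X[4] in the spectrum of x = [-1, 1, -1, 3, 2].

X[4] = Σ(n=0 to 4) x[n] · ω_5^(4n) where ω_5 = e^(-2πi/5)
= (-1)·ω_5^0 + (1)·ω_5^4 + (-1)·ω_5^8 + (3)·ω_5^12 + (2)·ω_5^16

X[4] = -1.6910-3.3022i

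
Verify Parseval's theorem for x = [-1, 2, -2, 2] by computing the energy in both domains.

Time domain:
Σ|x[n]|² = |-1|² + |2|² + |-2|² + |2|² = 13.0000

Frequency domain:
(1/4)Σ|X[k]|² = (1/4)(|1|² + |1|² + |-7|² + |1|²) = (1/4)·52.0000 = 13.0000

Both sides agree, confirming Parseval's theorem.

Σ|x[n]|² = (1/N)Σ|X[k]|² = 13.0000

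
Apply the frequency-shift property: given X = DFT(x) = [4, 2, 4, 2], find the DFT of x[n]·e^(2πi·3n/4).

Modulation property: DFT(ω_4^(-3n)·x[n]) = X[(k-3) mod 4], so circularly shift X by 3 positions.

X[k-3] = [2, 4, 2, 4]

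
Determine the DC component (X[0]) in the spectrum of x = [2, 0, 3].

X[0] = Σ(n=0 to 2) x[n] · ω_3^0 = Σ x[n]
= (2) + (0) + (3)

X[0] = 5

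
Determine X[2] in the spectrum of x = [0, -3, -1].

X[2] = Σ(n=0 to 2) x[n] · ω_3^(2n) where ω_3 = e^(-2πi/3)
= (0)·ω_3^0 + (-3)·ω_3^2 + (-1)·ω_3^4

X[2] = 2.0000-1.7321i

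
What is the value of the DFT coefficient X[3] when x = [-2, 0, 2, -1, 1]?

X[3] = Σ(n=0 to 4) x[n] · ω_5^(3n) where ω_5 = e^(-2πi/5)
= (-2)·ω_5^0 + (0)·ω_5^3 + (2)·ω_5^6 + (-1)·ω_5^9 + (1)·ω_5^12

X[3] = -2.5000-3.4410i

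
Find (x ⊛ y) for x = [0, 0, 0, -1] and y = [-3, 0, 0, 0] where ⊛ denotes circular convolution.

(x ⊛ y)[n] = Σ(m=0 to 3) x[m] · y[(n-m) mod 4]

Computing each output sample:
(x ⊛ y)[0] = 0
(x ⊛ y)[1] = 0
(x ⊛ y)[2] = 0
(x ⊛ y)[3] = 3

x ⊛ y = [0, 0, 0, 3]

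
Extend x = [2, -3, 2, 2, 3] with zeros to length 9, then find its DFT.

Original 5-point DFT: [6, -1.2361+5.7063i, 3.2361+3.5267i, 3.2361-3.5267i, -1.2361-5.7063i]
Zero-padded 9-point DFT provides frequency interpolation.

DFT_9([x, 0, ...]) = [6, -3.7699-2.7994i, 0.8978+5.9308i, 3.0000+1.7321i, 5.8721+3.5340i, 5.8721-3.5340i, 3.0000-1.7321i, 0.8978-5.9308i, -3.7699+2.7994i]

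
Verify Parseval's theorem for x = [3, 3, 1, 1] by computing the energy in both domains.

Time domain:
Σ|x[n]|² = |3|² + |3|² + |1|² + |1|² = 20.0000

Frequency domain:
(1/4)Σ|X[k]|² = (1/4)(|8|² + |2-2i|² + |0|² + |2+2i|²) = (1/4)·80.0000 = 20.0000

Both sides agree, confirming Parseval's theorem.

Σ|x[n]|² = (1/N)Σ|X[k]|² = 20.0000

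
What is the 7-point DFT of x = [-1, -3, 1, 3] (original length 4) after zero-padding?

Original 4-point DFT: [0, -2+6i, 0, -2-6i]
Zero-padded 7-point DFT provides frequency interpolation.

DFT_7([x, 0, ...]) = [0, -5.7959+0.0689i, 0.6371+5.7042i, 1.6588-0.8413i, 1.6588+0.8413i, 0.6371-5.7042i, -5.7959-0.0689i]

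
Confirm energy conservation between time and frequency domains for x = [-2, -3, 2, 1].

Time domain:
Σ|x[n]|² = |-2|² + |-3|² + |2|² + |1|² = 18.0000

Frequency domain:
(1/4)Σ|X[k]|² = (1/4)(|-2|² + |-4+4i|² + |2|² + |-4-4i|²) = (1/4)·72.0000 = 18.0000

Both sides agree, confirming Parseval's theorem.

Σ|x[n]|² = (1/N)Σ|X[k]|² = 18.0000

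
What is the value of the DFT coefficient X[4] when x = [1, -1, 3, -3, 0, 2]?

X[4] = Σ(n=0 to 5) x[n] · ω_6^(4n) where ω_6 = e^(-2πi/6)
= (1)·ω_6^0 + (-1)·ω_6^4 + (3)·ω_6^8 + (-3)·ω_6^12 + (0)·ω_6^16 + (2)·ω_6^20

X[4] = -4.0000-5.1962i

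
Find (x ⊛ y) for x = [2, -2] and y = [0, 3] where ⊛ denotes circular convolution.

(x ⊛ y)[n] = Σ(m=0 to 1) x[m] · y[(n-m) mod 2]

Computing each output sample:
(x ⊛ y)[0] = -6
(x ⊛ y)[1] = 6

x ⊛ y = [-6, 6]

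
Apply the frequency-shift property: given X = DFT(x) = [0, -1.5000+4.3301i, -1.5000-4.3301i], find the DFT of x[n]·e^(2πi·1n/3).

Modulation property: DFT(ω_3^(-1n)·x[n]) = X[(k-1) mod 3], so circularly shift X by 1 positions.

X[k-1] = [-1.5000-4.3301i, 0, -1.5000+4.3301i]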